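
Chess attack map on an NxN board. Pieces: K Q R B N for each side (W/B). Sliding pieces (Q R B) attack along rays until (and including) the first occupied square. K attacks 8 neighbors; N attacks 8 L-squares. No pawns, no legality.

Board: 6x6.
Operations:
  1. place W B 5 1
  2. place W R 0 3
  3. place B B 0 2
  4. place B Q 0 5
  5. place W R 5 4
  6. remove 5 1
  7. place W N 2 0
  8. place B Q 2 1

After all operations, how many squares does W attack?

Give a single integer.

Answer: 20

Derivation:
Op 1: place WB@(5,1)
Op 2: place WR@(0,3)
Op 3: place BB@(0,2)
Op 4: place BQ@(0,5)
Op 5: place WR@(5,4)
Op 6: remove (5,1)
Op 7: place WN@(2,0)
Op 8: place BQ@(2,1)
Per-piece attacks for W:
  WR@(0,3): attacks (0,4) (0,5) (0,2) (1,3) (2,3) (3,3) (4,3) (5,3) [ray(0,1) blocked at (0,5); ray(0,-1) blocked at (0,2)]
  WN@(2,0): attacks (3,2) (4,1) (1,2) (0,1)
  WR@(5,4): attacks (5,5) (5,3) (5,2) (5,1) (5,0) (4,4) (3,4) (2,4) (1,4) (0,4)
Union (20 distinct): (0,1) (0,2) (0,4) (0,5) (1,2) (1,3) (1,4) (2,3) (2,4) (3,2) (3,3) (3,4) (4,1) (4,3) (4,4) (5,0) (5,1) (5,2) (5,3) (5,5)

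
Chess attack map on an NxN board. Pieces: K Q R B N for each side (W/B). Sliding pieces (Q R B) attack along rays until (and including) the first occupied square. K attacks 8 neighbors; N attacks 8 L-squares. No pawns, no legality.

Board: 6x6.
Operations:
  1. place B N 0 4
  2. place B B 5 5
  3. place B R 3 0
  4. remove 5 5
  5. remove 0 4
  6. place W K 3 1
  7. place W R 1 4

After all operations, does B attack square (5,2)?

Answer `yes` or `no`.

Op 1: place BN@(0,4)
Op 2: place BB@(5,5)
Op 3: place BR@(3,0)
Op 4: remove (5,5)
Op 5: remove (0,4)
Op 6: place WK@(3,1)
Op 7: place WR@(1,4)
Per-piece attacks for B:
  BR@(3,0): attacks (3,1) (4,0) (5,0) (2,0) (1,0) (0,0) [ray(0,1) blocked at (3,1)]
B attacks (5,2): no

Answer: no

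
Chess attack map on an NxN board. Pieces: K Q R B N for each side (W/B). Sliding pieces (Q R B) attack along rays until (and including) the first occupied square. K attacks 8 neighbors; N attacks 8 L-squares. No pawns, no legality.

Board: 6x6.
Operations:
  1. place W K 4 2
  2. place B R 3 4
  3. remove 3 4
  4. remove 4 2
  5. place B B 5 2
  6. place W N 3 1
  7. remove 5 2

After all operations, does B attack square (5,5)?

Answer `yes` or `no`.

Answer: no

Derivation:
Op 1: place WK@(4,2)
Op 2: place BR@(3,4)
Op 3: remove (3,4)
Op 4: remove (4,2)
Op 5: place BB@(5,2)
Op 6: place WN@(3,1)
Op 7: remove (5,2)
Per-piece attacks for B:
B attacks (5,5): no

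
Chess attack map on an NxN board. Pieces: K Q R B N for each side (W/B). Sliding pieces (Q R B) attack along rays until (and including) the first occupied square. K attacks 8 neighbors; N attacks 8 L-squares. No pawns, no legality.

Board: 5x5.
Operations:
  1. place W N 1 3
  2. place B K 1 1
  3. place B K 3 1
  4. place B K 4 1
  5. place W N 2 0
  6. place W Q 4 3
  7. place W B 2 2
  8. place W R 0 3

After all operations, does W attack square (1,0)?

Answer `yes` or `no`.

Answer: yes

Derivation:
Op 1: place WN@(1,3)
Op 2: place BK@(1,1)
Op 3: place BK@(3,1)
Op 4: place BK@(4,1)
Op 5: place WN@(2,0)
Op 6: place WQ@(4,3)
Op 7: place WB@(2,2)
Op 8: place WR@(0,3)
Per-piece attacks for W:
  WR@(0,3): attacks (0,4) (0,2) (0,1) (0,0) (1,3) [ray(1,0) blocked at (1,3)]
  WN@(1,3): attacks (3,4) (2,1) (3,2) (0,1)
  WN@(2,0): attacks (3,2) (4,1) (1,2) (0,1)
  WB@(2,2): attacks (3,3) (4,4) (3,1) (1,3) (1,1) [ray(1,-1) blocked at (3,1); ray(-1,1) blocked at (1,3); ray(-1,-1) blocked at (1,1)]
  WQ@(4,3): attacks (4,4) (4,2) (4,1) (3,3) (2,3) (1,3) (3,4) (3,2) (2,1) (1,0) [ray(0,-1) blocked at (4,1); ray(-1,0) blocked at (1,3)]
W attacks (1,0): yes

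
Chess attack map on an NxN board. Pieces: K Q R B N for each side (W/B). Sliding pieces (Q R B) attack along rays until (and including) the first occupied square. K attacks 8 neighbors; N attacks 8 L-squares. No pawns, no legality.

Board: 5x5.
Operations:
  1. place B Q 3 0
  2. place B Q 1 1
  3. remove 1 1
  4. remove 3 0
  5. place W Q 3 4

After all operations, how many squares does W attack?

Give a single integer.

Answer: 12

Derivation:
Op 1: place BQ@(3,0)
Op 2: place BQ@(1,1)
Op 3: remove (1,1)
Op 4: remove (3,0)
Op 5: place WQ@(3,4)
Per-piece attacks for W:
  WQ@(3,4): attacks (3,3) (3,2) (3,1) (3,0) (4,4) (2,4) (1,4) (0,4) (4,3) (2,3) (1,2) (0,1)
Union (12 distinct): (0,1) (0,4) (1,2) (1,4) (2,3) (2,4) (3,0) (3,1) (3,2) (3,3) (4,3) (4,4)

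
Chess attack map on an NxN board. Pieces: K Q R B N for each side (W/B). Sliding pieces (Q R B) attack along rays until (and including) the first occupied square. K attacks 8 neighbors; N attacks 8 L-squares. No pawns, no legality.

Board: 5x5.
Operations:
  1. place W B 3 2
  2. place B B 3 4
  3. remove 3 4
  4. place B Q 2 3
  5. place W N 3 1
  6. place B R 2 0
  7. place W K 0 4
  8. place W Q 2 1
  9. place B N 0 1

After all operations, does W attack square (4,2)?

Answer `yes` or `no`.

Op 1: place WB@(3,2)
Op 2: place BB@(3,4)
Op 3: remove (3,4)
Op 4: place BQ@(2,3)
Op 5: place WN@(3,1)
Op 6: place BR@(2,0)
Op 7: place WK@(0,4)
Op 8: place WQ@(2,1)
Op 9: place BN@(0,1)
Per-piece attacks for W:
  WK@(0,4): attacks (0,3) (1,4) (1,3)
  WQ@(2,1): attacks (2,2) (2,3) (2,0) (3,1) (1,1) (0,1) (3,2) (3,0) (1,2) (0,3) (1,0) [ray(0,1) blocked at (2,3); ray(0,-1) blocked at (2,0); ray(1,0) blocked at (3,1); ray(-1,0) blocked at (0,1); ray(1,1) blocked at (3,2)]
  WN@(3,1): attacks (4,3) (2,3) (1,2) (1,0)
  WB@(3,2): attacks (4,3) (4,1) (2,3) (2,1) [ray(-1,1) blocked at (2,3); ray(-1,-1) blocked at (2,1)]
W attacks (4,2): no

Answer: no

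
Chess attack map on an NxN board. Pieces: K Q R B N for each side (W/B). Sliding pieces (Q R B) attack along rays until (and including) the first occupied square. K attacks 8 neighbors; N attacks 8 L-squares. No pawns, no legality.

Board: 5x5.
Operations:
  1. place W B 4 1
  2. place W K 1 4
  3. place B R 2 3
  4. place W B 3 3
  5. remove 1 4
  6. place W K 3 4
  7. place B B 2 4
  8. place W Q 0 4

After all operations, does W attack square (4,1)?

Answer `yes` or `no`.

Answer: no

Derivation:
Op 1: place WB@(4,1)
Op 2: place WK@(1,4)
Op 3: place BR@(2,3)
Op 4: place WB@(3,3)
Op 5: remove (1,4)
Op 6: place WK@(3,4)
Op 7: place BB@(2,4)
Op 8: place WQ@(0,4)
Per-piece attacks for W:
  WQ@(0,4): attacks (0,3) (0,2) (0,1) (0,0) (1,4) (2,4) (1,3) (2,2) (3,1) (4,0) [ray(1,0) blocked at (2,4)]
  WB@(3,3): attacks (4,4) (4,2) (2,4) (2,2) (1,1) (0,0) [ray(-1,1) blocked at (2,4)]
  WK@(3,4): attacks (3,3) (4,4) (2,4) (4,3) (2,3)
  WB@(4,1): attacks (3,2) (2,3) (3,0) [ray(-1,1) blocked at (2,3)]
W attacks (4,1): no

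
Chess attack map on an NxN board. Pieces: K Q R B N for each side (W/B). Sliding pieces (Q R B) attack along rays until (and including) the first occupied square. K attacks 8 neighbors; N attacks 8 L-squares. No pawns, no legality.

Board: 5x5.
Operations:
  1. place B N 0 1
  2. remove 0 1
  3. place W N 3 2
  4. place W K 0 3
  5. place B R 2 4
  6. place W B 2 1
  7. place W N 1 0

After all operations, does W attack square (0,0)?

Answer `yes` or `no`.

Op 1: place BN@(0,1)
Op 2: remove (0,1)
Op 3: place WN@(3,2)
Op 4: place WK@(0,3)
Op 5: place BR@(2,4)
Op 6: place WB@(2,1)
Op 7: place WN@(1,0)
Per-piece attacks for W:
  WK@(0,3): attacks (0,4) (0,2) (1,3) (1,4) (1,2)
  WN@(1,0): attacks (2,2) (3,1) (0,2)
  WB@(2,1): attacks (3,2) (3,0) (1,2) (0,3) (1,0) [ray(1,1) blocked at (3,2); ray(-1,1) blocked at (0,3); ray(-1,-1) blocked at (1,0)]
  WN@(3,2): attacks (4,4) (2,4) (1,3) (4,0) (2,0) (1,1)
W attacks (0,0): no

Answer: no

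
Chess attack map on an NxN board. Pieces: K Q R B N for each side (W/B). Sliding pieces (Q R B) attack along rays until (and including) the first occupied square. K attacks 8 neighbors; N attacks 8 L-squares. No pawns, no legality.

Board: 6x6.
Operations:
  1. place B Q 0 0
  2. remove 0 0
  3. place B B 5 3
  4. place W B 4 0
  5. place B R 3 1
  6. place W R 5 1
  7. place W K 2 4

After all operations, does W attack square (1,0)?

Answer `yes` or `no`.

Op 1: place BQ@(0,0)
Op 2: remove (0,0)
Op 3: place BB@(5,3)
Op 4: place WB@(4,0)
Op 5: place BR@(3,1)
Op 6: place WR@(5,1)
Op 7: place WK@(2,4)
Per-piece attacks for W:
  WK@(2,4): attacks (2,5) (2,3) (3,4) (1,4) (3,5) (3,3) (1,5) (1,3)
  WB@(4,0): attacks (5,1) (3,1) [ray(1,1) blocked at (5,1); ray(-1,1) blocked at (3,1)]
  WR@(5,1): attacks (5,2) (5,3) (5,0) (4,1) (3,1) [ray(0,1) blocked at (5,3); ray(-1,0) blocked at (3,1)]
W attacks (1,0): no

Answer: no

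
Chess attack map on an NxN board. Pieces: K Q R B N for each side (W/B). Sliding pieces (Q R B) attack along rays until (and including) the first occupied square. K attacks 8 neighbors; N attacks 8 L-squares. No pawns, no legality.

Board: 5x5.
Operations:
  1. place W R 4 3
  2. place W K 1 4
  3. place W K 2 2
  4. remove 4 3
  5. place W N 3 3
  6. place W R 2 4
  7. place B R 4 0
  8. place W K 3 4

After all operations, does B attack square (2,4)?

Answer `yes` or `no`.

Op 1: place WR@(4,3)
Op 2: place WK@(1,4)
Op 3: place WK@(2,2)
Op 4: remove (4,3)
Op 5: place WN@(3,3)
Op 6: place WR@(2,4)
Op 7: place BR@(4,0)
Op 8: place WK@(3,4)
Per-piece attacks for B:
  BR@(4,0): attacks (4,1) (4,2) (4,3) (4,4) (3,0) (2,0) (1,0) (0,0)
B attacks (2,4): no

Answer: no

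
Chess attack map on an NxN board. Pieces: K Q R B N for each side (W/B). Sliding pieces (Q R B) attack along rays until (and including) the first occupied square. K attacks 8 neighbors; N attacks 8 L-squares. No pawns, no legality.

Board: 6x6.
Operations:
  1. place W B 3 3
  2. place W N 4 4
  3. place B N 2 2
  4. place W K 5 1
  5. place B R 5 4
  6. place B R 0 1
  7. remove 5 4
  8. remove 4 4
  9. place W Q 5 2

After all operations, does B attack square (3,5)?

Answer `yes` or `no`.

Answer: no

Derivation:
Op 1: place WB@(3,3)
Op 2: place WN@(4,4)
Op 3: place BN@(2,2)
Op 4: place WK@(5,1)
Op 5: place BR@(5,4)
Op 6: place BR@(0,1)
Op 7: remove (5,4)
Op 8: remove (4,4)
Op 9: place WQ@(5,2)
Per-piece attacks for B:
  BR@(0,1): attacks (0,2) (0,3) (0,4) (0,5) (0,0) (1,1) (2,1) (3,1) (4,1) (5,1) [ray(1,0) blocked at (5,1)]
  BN@(2,2): attacks (3,4) (4,3) (1,4) (0,3) (3,0) (4,1) (1,0) (0,1)
B attacks (3,5): no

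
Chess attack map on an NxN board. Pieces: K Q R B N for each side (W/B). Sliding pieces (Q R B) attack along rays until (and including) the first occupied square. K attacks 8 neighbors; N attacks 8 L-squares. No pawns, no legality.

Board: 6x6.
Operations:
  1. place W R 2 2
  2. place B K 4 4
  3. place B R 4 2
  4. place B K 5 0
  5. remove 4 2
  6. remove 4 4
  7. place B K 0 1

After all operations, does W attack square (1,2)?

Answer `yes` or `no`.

Op 1: place WR@(2,2)
Op 2: place BK@(4,4)
Op 3: place BR@(4,2)
Op 4: place BK@(5,0)
Op 5: remove (4,2)
Op 6: remove (4,4)
Op 7: place BK@(0,1)
Per-piece attacks for W:
  WR@(2,2): attacks (2,3) (2,4) (2,5) (2,1) (2,0) (3,2) (4,2) (5,2) (1,2) (0,2)
W attacks (1,2): yes

Answer: yes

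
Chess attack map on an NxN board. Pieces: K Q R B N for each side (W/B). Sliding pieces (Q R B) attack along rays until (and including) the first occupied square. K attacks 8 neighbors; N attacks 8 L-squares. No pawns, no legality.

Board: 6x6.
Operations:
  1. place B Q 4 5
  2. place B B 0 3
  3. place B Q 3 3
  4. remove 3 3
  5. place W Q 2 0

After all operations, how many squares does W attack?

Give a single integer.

Answer: 15

Derivation:
Op 1: place BQ@(4,5)
Op 2: place BB@(0,3)
Op 3: place BQ@(3,3)
Op 4: remove (3,3)
Op 5: place WQ@(2,0)
Per-piece attacks for W:
  WQ@(2,0): attacks (2,1) (2,2) (2,3) (2,4) (2,5) (3,0) (4,0) (5,0) (1,0) (0,0) (3,1) (4,2) (5,3) (1,1) (0,2)
Union (15 distinct): (0,0) (0,2) (1,0) (1,1) (2,1) (2,2) (2,3) (2,4) (2,5) (3,0) (3,1) (4,0) (4,2) (5,0) (5,3)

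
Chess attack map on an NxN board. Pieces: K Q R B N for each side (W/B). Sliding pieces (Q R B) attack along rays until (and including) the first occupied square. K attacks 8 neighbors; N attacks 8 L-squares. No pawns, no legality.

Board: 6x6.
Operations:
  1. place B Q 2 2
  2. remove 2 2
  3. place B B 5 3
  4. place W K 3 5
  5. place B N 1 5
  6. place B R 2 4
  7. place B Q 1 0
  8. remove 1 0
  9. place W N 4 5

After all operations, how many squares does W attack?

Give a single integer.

Answer: 7

Derivation:
Op 1: place BQ@(2,2)
Op 2: remove (2,2)
Op 3: place BB@(5,3)
Op 4: place WK@(3,5)
Op 5: place BN@(1,5)
Op 6: place BR@(2,4)
Op 7: place BQ@(1,0)
Op 8: remove (1,0)
Op 9: place WN@(4,5)
Per-piece attacks for W:
  WK@(3,5): attacks (3,4) (4,5) (2,5) (4,4) (2,4)
  WN@(4,5): attacks (5,3) (3,3) (2,4)
Union (7 distinct): (2,4) (2,5) (3,3) (3,4) (4,4) (4,5) (5,3)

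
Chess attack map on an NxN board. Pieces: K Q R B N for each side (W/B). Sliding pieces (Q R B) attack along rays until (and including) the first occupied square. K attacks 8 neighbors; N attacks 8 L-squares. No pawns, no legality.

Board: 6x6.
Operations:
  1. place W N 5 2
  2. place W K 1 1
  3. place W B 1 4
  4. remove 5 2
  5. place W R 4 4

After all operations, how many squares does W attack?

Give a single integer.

Op 1: place WN@(5,2)
Op 2: place WK@(1,1)
Op 3: place WB@(1,4)
Op 4: remove (5,2)
Op 5: place WR@(4,4)
Per-piece attacks for W:
  WK@(1,1): attacks (1,2) (1,0) (2,1) (0,1) (2,2) (2,0) (0,2) (0,0)
  WB@(1,4): attacks (2,5) (2,3) (3,2) (4,1) (5,0) (0,5) (0,3)
  WR@(4,4): attacks (4,5) (4,3) (4,2) (4,1) (4,0) (5,4) (3,4) (2,4) (1,4) [ray(-1,0) blocked at (1,4)]
Union (23 distinct): (0,0) (0,1) (0,2) (0,3) (0,5) (1,0) (1,2) (1,4) (2,0) (2,1) (2,2) (2,3) (2,4) (2,5) (3,2) (3,4) (4,0) (4,1) (4,2) (4,3) (4,5) (5,0) (5,4)

Answer: 23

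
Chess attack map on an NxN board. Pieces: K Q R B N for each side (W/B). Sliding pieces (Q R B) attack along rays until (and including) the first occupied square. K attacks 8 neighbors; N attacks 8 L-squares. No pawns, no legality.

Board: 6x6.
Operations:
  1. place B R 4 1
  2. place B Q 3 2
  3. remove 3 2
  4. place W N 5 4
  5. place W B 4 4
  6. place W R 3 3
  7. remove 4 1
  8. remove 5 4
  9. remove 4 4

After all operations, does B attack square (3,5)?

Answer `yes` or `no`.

Op 1: place BR@(4,1)
Op 2: place BQ@(3,2)
Op 3: remove (3,2)
Op 4: place WN@(5,4)
Op 5: place WB@(4,4)
Op 6: place WR@(3,3)
Op 7: remove (4,1)
Op 8: remove (5,4)
Op 9: remove (4,4)
Per-piece attacks for B:
B attacks (3,5): no

Answer: no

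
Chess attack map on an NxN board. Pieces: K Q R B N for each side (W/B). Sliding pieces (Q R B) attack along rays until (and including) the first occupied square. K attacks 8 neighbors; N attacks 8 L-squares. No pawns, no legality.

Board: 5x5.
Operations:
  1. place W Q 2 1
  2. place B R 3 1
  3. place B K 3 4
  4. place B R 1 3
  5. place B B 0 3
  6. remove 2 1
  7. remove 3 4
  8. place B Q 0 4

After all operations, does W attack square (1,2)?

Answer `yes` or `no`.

Answer: no

Derivation:
Op 1: place WQ@(2,1)
Op 2: place BR@(3,1)
Op 3: place BK@(3,4)
Op 4: place BR@(1,3)
Op 5: place BB@(0,3)
Op 6: remove (2,1)
Op 7: remove (3,4)
Op 8: place BQ@(0,4)
Per-piece attacks for W:
W attacks (1,2): no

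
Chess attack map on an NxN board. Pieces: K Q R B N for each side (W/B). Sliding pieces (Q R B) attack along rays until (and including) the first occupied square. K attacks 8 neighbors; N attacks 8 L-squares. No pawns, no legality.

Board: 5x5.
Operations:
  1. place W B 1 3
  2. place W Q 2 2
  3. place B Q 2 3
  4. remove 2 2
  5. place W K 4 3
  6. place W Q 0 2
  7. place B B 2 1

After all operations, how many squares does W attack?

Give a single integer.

Answer: 18

Derivation:
Op 1: place WB@(1,3)
Op 2: place WQ@(2,2)
Op 3: place BQ@(2,3)
Op 4: remove (2,2)
Op 5: place WK@(4,3)
Op 6: place WQ@(0,2)
Op 7: place BB@(2,1)
Per-piece attacks for W:
  WQ@(0,2): attacks (0,3) (0,4) (0,1) (0,0) (1,2) (2,2) (3,2) (4,2) (1,3) (1,1) (2,0) [ray(1,1) blocked at (1,3)]
  WB@(1,3): attacks (2,4) (2,2) (3,1) (4,0) (0,4) (0,2) [ray(-1,-1) blocked at (0,2)]
  WK@(4,3): attacks (4,4) (4,2) (3,3) (3,4) (3,2)
Union (18 distinct): (0,0) (0,1) (0,2) (0,3) (0,4) (1,1) (1,2) (1,3) (2,0) (2,2) (2,4) (3,1) (3,2) (3,3) (3,4) (4,0) (4,2) (4,4)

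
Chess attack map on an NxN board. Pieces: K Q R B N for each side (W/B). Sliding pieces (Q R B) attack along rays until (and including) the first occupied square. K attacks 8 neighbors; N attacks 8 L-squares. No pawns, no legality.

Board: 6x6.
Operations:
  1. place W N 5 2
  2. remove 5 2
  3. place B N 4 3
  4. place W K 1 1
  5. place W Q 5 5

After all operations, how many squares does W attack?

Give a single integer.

Op 1: place WN@(5,2)
Op 2: remove (5,2)
Op 3: place BN@(4,3)
Op 4: place WK@(1,1)
Op 5: place WQ@(5,5)
Per-piece attacks for W:
  WK@(1,1): attacks (1,2) (1,0) (2,1) (0,1) (2,2) (2,0) (0,2) (0,0)
  WQ@(5,5): attacks (5,4) (5,3) (5,2) (5,1) (5,0) (4,5) (3,5) (2,5) (1,5) (0,5) (4,4) (3,3) (2,2) (1,1) [ray(-1,-1) blocked at (1,1)]
Union (21 distinct): (0,0) (0,1) (0,2) (0,5) (1,0) (1,1) (1,2) (1,5) (2,0) (2,1) (2,2) (2,5) (3,3) (3,5) (4,4) (4,5) (5,0) (5,1) (5,2) (5,3) (5,4)

Answer: 21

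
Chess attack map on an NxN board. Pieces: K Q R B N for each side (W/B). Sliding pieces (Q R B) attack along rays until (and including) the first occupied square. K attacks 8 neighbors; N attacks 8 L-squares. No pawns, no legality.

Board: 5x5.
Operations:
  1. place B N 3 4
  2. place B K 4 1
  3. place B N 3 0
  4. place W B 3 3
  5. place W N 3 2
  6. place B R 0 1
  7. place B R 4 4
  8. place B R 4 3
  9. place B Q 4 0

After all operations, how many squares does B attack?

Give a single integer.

Op 1: place BN@(3,4)
Op 2: place BK@(4,1)
Op 3: place BN@(3,0)
Op 4: place WB@(3,3)
Op 5: place WN@(3,2)
Op 6: place BR@(0,1)
Op 7: place BR@(4,4)
Op 8: place BR@(4,3)
Op 9: place BQ@(4,0)
Per-piece attacks for B:
  BR@(0,1): attacks (0,2) (0,3) (0,4) (0,0) (1,1) (2,1) (3,1) (4,1) [ray(1,0) blocked at (4,1)]
  BN@(3,0): attacks (4,2) (2,2) (1,1)
  BN@(3,4): attacks (4,2) (2,2) (1,3)
  BQ@(4,0): attacks (4,1) (3,0) (3,1) (2,2) (1,3) (0,4) [ray(0,1) blocked at (4,1); ray(-1,0) blocked at (3,0)]
  BK@(4,1): attacks (4,2) (4,0) (3,1) (3,2) (3,0)
  BR@(4,3): attacks (4,4) (4,2) (4,1) (3,3) [ray(0,1) blocked at (4,4); ray(0,-1) blocked at (4,1); ray(-1,0) blocked at (3,3)]
  BR@(4,4): attacks (4,3) (3,4) [ray(0,-1) blocked at (4,3); ray(-1,0) blocked at (3,4)]
Union (18 distinct): (0,0) (0,2) (0,3) (0,4) (1,1) (1,3) (2,1) (2,2) (3,0) (3,1) (3,2) (3,3) (3,4) (4,0) (4,1) (4,2) (4,3) (4,4)

Answer: 18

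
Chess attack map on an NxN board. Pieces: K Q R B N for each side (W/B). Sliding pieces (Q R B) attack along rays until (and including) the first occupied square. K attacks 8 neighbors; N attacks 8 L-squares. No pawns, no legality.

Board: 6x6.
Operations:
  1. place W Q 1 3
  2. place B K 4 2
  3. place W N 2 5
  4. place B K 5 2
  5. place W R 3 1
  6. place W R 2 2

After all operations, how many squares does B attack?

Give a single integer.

Answer: 9

Derivation:
Op 1: place WQ@(1,3)
Op 2: place BK@(4,2)
Op 3: place WN@(2,5)
Op 4: place BK@(5,2)
Op 5: place WR@(3,1)
Op 6: place WR@(2,2)
Per-piece attacks for B:
  BK@(4,2): attacks (4,3) (4,1) (5,2) (3,2) (5,3) (5,1) (3,3) (3,1)
  BK@(5,2): attacks (5,3) (5,1) (4,2) (4,3) (4,1)
Union (9 distinct): (3,1) (3,2) (3,3) (4,1) (4,2) (4,3) (5,1) (5,2) (5,3)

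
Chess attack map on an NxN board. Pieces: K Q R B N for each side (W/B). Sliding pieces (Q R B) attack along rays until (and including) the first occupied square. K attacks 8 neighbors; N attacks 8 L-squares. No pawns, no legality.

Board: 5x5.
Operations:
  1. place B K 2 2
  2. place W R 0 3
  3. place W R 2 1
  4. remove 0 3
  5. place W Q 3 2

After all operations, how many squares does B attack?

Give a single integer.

Answer: 8

Derivation:
Op 1: place BK@(2,2)
Op 2: place WR@(0,3)
Op 3: place WR@(2,1)
Op 4: remove (0,3)
Op 5: place WQ@(3,2)
Per-piece attacks for B:
  BK@(2,2): attacks (2,3) (2,1) (3,2) (1,2) (3,3) (3,1) (1,3) (1,1)
Union (8 distinct): (1,1) (1,2) (1,3) (2,1) (2,3) (3,1) (3,2) (3,3)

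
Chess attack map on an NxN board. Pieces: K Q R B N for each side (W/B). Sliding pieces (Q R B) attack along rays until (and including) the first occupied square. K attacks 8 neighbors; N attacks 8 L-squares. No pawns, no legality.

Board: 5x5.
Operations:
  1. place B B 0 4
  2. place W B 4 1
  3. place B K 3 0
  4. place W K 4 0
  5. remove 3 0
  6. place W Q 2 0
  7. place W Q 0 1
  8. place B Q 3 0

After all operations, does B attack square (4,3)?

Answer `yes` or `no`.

Answer: no

Derivation:
Op 1: place BB@(0,4)
Op 2: place WB@(4,1)
Op 3: place BK@(3,0)
Op 4: place WK@(4,0)
Op 5: remove (3,0)
Op 6: place WQ@(2,0)
Op 7: place WQ@(0,1)
Op 8: place BQ@(3,0)
Per-piece attacks for B:
  BB@(0,4): attacks (1,3) (2,2) (3,1) (4,0) [ray(1,-1) blocked at (4,0)]
  BQ@(3,0): attacks (3,1) (3,2) (3,3) (3,4) (4,0) (2,0) (4,1) (2,1) (1,2) (0,3) [ray(1,0) blocked at (4,0); ray(-1,0) blocked at (2,0); ray(1,1) blocked at (4,1)]
B attacks (4,3): no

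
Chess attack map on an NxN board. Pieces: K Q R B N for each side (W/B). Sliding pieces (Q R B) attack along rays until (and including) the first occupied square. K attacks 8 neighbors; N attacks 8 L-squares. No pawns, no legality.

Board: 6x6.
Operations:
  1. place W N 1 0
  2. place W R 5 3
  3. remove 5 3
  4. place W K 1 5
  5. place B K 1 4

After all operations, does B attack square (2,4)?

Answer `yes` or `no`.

Answer: yes

Derivation:
Op 1: place WN@(1,0)
Op 2: place WR@(5,3)
Op 3: remove (5,3)
Op 4: place WK@(1,5)
Op 5: place BK@(1,4)
Per-piece attacks for B:
  BK@(1,4): attacks (1,5) (1,3) (2,4) (0,4) (2,5) (2,3) (0,5) (0,3)
B attacks (2,4): yes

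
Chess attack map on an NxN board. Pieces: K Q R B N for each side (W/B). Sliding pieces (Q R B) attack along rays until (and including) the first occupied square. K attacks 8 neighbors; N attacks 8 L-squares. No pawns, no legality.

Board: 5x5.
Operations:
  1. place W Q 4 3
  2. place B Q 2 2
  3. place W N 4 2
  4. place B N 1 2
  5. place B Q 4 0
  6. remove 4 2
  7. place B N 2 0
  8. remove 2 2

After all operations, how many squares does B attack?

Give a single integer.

Answer: 15

Derivation:
Op 1: place WQ@(4,3)
Op 2: place BQ@(2,2)
Op 3: place WN@(4,2)
Op 4: place BN@(1,2)
Op 5: place BQ@(4,0)
Op 6: remove (4,2)
Op 7: place BN@(2,0)
Op 8: remove (2,2)
Per-piece attacks for B:
  BN@(1,2): attacks (2,4) (3,3) (0,4) (2,0) (3,1) (0,0)
  BN@(2,0): attacks (3,2) (4,1) (1,2) (0,1)
  BQ@(4,0): attacks (4,1) (4,2) (4,3) (3,0) (2,0) (3,1) (2,2) (1,3) (0,4) [ray(0,1) blocked at (4,3); ray(-1,0) blocked at (2,0)]
Union (15 distinct): (0,0) (0,1) (0,4) (1,2) (1,3) (2,0) (2,2) (2,4) (3,0) (3,1) (3,2) (3,3) (4,1) (4,2) (4,3)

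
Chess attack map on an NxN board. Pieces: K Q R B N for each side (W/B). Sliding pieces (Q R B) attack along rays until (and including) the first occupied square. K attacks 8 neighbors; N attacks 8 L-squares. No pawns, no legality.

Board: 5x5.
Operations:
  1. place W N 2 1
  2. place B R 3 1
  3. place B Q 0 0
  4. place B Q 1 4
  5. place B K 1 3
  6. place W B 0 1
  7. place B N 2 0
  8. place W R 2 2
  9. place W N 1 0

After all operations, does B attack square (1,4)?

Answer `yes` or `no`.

Answer: yes

Derivation:
Op 1: place WN@(2,1)
Op 2: place BR@(3,1)
Op 3: place BQ@(0,0)
Op 4: place BQ@(1,4)
Op 5: place BK@(1,3)
Op 6: place WB@(0,1)
Op 7: place BN@(2,0)
Op 8: place WR@(2,2)
Op 9: place WN@(1,0)
Per-piece attacks for B:
  BQ@(0,0): attacks (0,1) (1,0) (1,1) (2,2) [ray(0,1) blocked at (0,1); ray(1,0) blocked at (1,0); ray(1,1) blocked at (2,2)]
  BK@(1,3): attacks (1,4) (1,2) (2,3) (0,3) (2,4) (2,2) (0,4) (0,2)
  BQ@(1,4): attacks (1,3) (2,4) (3,4) (4,4) (0,4) (2,3) (3,2) (4,1) (0,3) [ray(0,-1) blocked at (1,3)]
  BN@(2,0): attacks (3,2) (4,1) (1,2) (0,1)
  BR@(3,1): attacks (3,2) (3,3) (3,4) (3,0) (4,1) (2,1) [ray(-1,0) blocked at (2,1)]
B attacks (1,4): yes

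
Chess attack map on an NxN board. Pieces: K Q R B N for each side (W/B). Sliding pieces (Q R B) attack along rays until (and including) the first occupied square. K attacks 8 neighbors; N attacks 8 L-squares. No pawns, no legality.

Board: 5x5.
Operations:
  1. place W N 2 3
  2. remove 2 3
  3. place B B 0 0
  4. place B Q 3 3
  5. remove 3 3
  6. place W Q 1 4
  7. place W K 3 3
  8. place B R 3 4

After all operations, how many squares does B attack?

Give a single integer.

Answer: 6

Derivation:
Op 1: place WN@(2,3)
Op 2: remove (2,3)
Op 3: place BB@(0,0)
Op 4: place BQ@(3,3)
Op 5: remove (3,3)
Op 6: place WQ@(1,4)
Op 7: place WK@(3,3)
Op 8: place BR@(3,4)
Per-piece attacks for B:
  BB@(0,0): attacks (1,1) (2,2) (3,3) [ray(1,1) blocked at (3,3)]
  BR@(3,4): attacks (3,3) (4,4) (2,4) (1,4) [ray(0,-1) blocked at (3,3); ray(-1,0) blocked at (1,4)]
Union (6 distinct): (1,1) (1,4) (2,2) (2,4) (3,3) (4,4)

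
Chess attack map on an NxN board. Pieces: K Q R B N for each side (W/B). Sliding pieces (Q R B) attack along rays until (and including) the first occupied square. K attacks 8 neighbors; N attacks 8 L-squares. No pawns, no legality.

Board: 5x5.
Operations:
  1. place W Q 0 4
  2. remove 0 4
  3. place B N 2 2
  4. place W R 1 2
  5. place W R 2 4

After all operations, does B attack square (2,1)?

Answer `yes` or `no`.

Op 1: place WQ@(0,4)
Op 2: remove (0,4)
Op 3: place BN@(2,2)
Op 4: place WR@(1,2)
Op 5: place WR@(2,4)
Per-piece attacks for B:
  BN@(2,2): attacks (3,4) (4,3) (1,4) (0,3) (3,0) (4,1) (1,0) (0,1)
B attacks (2,1): no

Answer: no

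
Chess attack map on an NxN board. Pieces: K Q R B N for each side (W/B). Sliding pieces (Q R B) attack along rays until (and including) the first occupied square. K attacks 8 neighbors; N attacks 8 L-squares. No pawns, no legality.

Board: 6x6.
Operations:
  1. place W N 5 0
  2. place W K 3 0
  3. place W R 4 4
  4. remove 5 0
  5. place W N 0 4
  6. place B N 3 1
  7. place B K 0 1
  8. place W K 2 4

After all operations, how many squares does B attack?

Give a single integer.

Answer: 9

Derivation:
Op 1: place WN@(5,0)
Op 2: place WK@(3,0)
Op 3: place WR@(4,4)
Op 4: remove (5,0)
Op 5: place WN@(0,4)
Op 6: place BN@(3,1)
Op 7: place BK@(0,1)
Op 8: place WK@(2,4)
Per-piece attacks for B:
  BK@(0,1): attacks (0,2) (0,0) (1,1) (1,2) (1,0)
  BN@(3,1): attacks (4,3) (5,2) (2,3) (1,2) (5,0) (1,0)
Union (9 distinct): (0,0) (0,2) (1,0) (1,1) (1,2) (2,3) (4,3) (5,0) (5,2)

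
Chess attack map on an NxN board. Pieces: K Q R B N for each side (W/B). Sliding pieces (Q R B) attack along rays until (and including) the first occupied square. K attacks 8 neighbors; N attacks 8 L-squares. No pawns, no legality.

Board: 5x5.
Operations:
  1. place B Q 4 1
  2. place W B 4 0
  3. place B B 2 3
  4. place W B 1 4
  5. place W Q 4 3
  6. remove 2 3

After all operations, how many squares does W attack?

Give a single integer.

Answer: 14

Derivation:
Op 1: place BQ@(4,1)
Op 2: place WB@(4,0)
Op 3: place BB@(2,3)
Op 4: place WB@(1,4)
Op 5: place WQ@(4,3)
Op 6: remove (2,3)
Per-piece attacks for W:
  WB@(1,4): attacks (2,3) (3,2) (4,1) (0,3) [ray(1,-1) blocked at (4,1)]
  WB@(4,0): attacks (3,1) (2,2) (1,3) (0,4)
  WQ@(4,3): attacks (4,4) (4,2) (4,1) (3,3) (2,3) (1,3) (0,3) (3,4) (3,2) (2,1) (1,0) [ray(0,-1) blocked at (4,1)]
Union (14 distinct): (0,3) (0,4) (1,0) (1,3) (2,1) (2,2) (2,3) (3,1) (3,2) (3,3) (3,4) (4,1) (4,2) (4,4)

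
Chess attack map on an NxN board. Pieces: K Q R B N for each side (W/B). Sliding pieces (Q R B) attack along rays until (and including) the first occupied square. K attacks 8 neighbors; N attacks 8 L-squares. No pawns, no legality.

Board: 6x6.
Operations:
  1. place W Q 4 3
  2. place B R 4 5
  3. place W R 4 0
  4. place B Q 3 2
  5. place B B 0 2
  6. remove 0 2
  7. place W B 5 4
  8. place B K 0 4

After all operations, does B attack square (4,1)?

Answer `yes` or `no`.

Answer: yes

Derivation:
Op 1: place WQ@(4,3)
Op 2: place BR@(4,5)
Op 3: place WR@(4,0)
Op 4: place BQ@(3,2)
Op 5: place BB@(0,2)
Op 6: remove (0,2)
Op 7: place WB@(5,4)
Op 8: place BK@(0,4)
Per-piece attacks for B:
  BK@(0,4): attacks (0,5) (0,3) (1,4) (1,5) (1,3)
  BQ@(3,2): attacks (3,3) (3,4) (3,5) (3,1) (3,0) (4,2) (5,2) (2,2) (1,2) (0,2) (4,3) (4,1) (5,0) (2,3) (1,4) (0,5) (2,1) (1,0) [ray(1,1) blocked at (4,3)]
  BR@(4,5): attacks (4,4) (4,3) (5,5) (3,5) (2,5) (1,5) (0,5) [ray(0,-1) blocked at (4,3)]
B attacks (4,1): yes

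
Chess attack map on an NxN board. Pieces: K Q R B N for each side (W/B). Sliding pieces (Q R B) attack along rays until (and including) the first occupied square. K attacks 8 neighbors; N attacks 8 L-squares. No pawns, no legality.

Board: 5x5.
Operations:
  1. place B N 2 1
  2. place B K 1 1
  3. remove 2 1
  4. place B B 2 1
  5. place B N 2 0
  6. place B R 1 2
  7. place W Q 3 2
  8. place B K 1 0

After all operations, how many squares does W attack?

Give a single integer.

Op 1: place BN@(2,1)
Op 2: place BK@(1,1)
Op 3: remove (2,1)
Op 4: place BB@(2,1)
Op 5: place BN@(2,0)
Op 6: place BR@(1,2)
Op 7: place WQ@(3,2)
Op 8: place BK@(1,0)
Per-piece attacks for W:
  WQ@(3,2): attacks (3,3) (3,4) (3,1) (3,0) (4,2) (2,2) (1,2) (4,3) (4,1) (2,3) (1,4) (2,1) [ray(-1,0) blocked at (1,2); ray(-1,-1) blocked at (2,1)]
Union (12 distinct): (1,2) (1,4) (2,1) (2,2) (2,3) (3,0) (3,1) (3,3) (3,4) (4,1) (4,2) (4,3)

Answer: 12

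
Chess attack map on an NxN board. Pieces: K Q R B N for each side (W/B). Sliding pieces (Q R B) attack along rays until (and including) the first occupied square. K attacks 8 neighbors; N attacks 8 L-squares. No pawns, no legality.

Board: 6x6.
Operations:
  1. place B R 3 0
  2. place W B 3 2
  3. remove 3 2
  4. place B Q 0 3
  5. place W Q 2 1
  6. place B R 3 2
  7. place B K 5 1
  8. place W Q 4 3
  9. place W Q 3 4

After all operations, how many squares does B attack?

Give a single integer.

Op 1: place BR@(3,0)
Op 2: place WB@(3,2)
Op 3: remove (3,2)
Op 4: place BQ@(0,3)
Op 5: place WQ@(2,1)
Op 6: place BR@(3,2)
Op 7: place BK@(5,1)
Op 8: place WQ@(4,3)
Op 9: place WQ@(3,4)
Per-piece attacks for B:
  BQ@(0,3): attacks (0,4) (0,5) (0,2) (0,1) (0,0) (1,3) (2,3) (3,3) (4,3) (1,4) (2,5) (1,2) (2,1) [ray(1,0) blocked at (4,3); ray(1,-1) blocked at (2,1)]
  BR@(3,0): attacks (3,1) (3,2) (4,0) (5,0) (2,0) (1,0) (0,0) [ray(0,1) blocked at (3,2)]
  BR@(3,2): attacks (3,3) (3,4) (3,1) (3,0) (4,2) (5,2) (2,2) (1,2) (0,2) [ray(0,1) blocked at (3,4); ray(0,-1) blocked at (3,0)]
  BK@(5,1): attacks (5,2) (5,0) (4,1) (4,2) (4,0)
Union (25 distinct): (0,0) (0,1) (0,2) (0,4) (0,5) (1,0) (1,2) (1,3) (1,4) (2,0) (2,1) (2,2) (2,3) (2,5) (3,0) (3,1) (3,2) (3,3) (3,4) (4,0) (4,1) (4,2) (4,3) (5,0) (5,2)

Answer: 25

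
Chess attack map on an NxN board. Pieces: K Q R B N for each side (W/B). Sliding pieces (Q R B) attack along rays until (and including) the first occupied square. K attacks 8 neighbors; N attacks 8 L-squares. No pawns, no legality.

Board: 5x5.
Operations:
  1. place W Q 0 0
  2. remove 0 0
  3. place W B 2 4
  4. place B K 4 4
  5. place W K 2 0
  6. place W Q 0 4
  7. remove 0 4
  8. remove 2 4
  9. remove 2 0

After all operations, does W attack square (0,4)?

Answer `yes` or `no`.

Op 1: place WQ@(0,0)
Op 2: remove (0,0)
Op 3: place WB@(2,4)
Op 4: place BK@(4,4)
Op 5: place WK@(2,0)
Op 6: place WQ@(0,4)
Op 7: remove (0,4)
Op 8: remove (2,4)
Op 9: remove (2,0)
Per-piece attacks for W:
W attacks (0,4): no

Answer: no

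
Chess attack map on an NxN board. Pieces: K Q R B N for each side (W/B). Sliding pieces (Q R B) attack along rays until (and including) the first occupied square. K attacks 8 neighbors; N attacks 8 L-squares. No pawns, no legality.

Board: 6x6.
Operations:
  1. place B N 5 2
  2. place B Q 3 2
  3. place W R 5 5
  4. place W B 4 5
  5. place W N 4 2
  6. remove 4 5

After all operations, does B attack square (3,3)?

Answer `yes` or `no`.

Op 1: place BN@(5,2)
Op 2: place BQ@(3,2)
Op 3: place WR@(5,5)
Op 4: place WB@(4,5)
Op 5: place WN@(4,2)
Op 6: remove (4,5)
Per-piece attacks for B:
  BQ@(3,2): attacks (3,3) (3,4) (3,5) (3,1) (3,0) (4,2) (2,2) (1,2) (0,2) (4,3) (5,4) (4,1) (5,0) (2,3) (1,4) (0,5) (2,1) (1,0) [ray(1,0) blocked at (4,2)]
  BN@(5,2): attacks (4,4) (3,3) (4,0) (3,1)
B attacks (3,3): yes

Answer: yes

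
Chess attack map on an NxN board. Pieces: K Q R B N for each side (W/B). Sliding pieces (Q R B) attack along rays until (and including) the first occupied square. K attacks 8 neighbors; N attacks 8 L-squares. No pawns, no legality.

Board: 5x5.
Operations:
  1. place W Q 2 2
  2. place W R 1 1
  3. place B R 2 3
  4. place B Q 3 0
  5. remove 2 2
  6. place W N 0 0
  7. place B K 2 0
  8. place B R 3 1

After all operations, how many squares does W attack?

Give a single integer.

Answer: 7

Derivation:
Op 1: place WQ@(2,2)
Op 2: place WR@(1,1)
Op 3: place BR@(2,3)
Op 4: place BQ@(3,0)
Op 5: remove (2,2)
Op 6: place WN@(0,0)
Op 7: place BK@(2,0)
Op 8: place BR@(3,1)
Per-piece attacks for W:
  WN@(0,0): attacks (1,2) (2,1)
  WR@(1,1): attacks (1,2) (1,3) (1,4) (1,0) (2,1) (3,1) (0,1) [ray(1,0) blocked at (3,1)]
Union (7 distinct): (0,1) (1,0) (1,2) (1,3) (1,4) (2,1) (3,1)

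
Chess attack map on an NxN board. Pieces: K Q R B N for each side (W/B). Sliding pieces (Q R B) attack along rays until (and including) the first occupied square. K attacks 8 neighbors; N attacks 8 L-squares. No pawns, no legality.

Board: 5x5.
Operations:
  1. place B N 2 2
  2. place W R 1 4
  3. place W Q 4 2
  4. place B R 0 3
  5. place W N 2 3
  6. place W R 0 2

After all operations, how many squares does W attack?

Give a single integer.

Op 1: place BN@(2,2)
Op 2: place WR@(1,4)
Op 3: place WQ@(4,2)
Op 4: place BR@(0,3)
Op 5: place WN@(2,3)
Op 6: place WR@(0,2)
Per-piece attacks for W:
  WR@(0,2): attacks (0,3) (0,1) (0,0) (1,2) (2,2) [ray(0,1) blocked at (0,3); ray(1,0) blocked at (2,2)]
  WR@(1,4): attacks (1,3) (1,2) (1,1) (1,0) (2,4) (3,4) (4,4) (0,4)
  WN@(2,3): attacks (4,4) (0,4) (3,1) (4,2) (1,1) (0,2)
  WQ@(4,2): attacks (4,3) (4,4) (4,1) (4,0) (3,2) (2,2) (3,3) (2,4) (3,1) (2,0) [ray(-1,0) blocked at (2,2)]
Union (21 distinct): (0,0) (0,1) (0,2) (0,3) (0,4) (1,0) (1,1) (1,2) (1,3) (2,0) (2,2) (2,4) (3,1) (3,2) (3,3) (3,4) (4,0) (4,1) (4,2) (4,3) (4,4)

Answer: 21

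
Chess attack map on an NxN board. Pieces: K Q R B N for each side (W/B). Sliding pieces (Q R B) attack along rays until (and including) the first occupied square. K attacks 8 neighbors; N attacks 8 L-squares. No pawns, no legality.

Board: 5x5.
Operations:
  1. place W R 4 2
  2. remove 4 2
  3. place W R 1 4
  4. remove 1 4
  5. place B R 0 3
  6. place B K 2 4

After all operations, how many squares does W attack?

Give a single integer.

Answer: 0

Derivation:
Op 1: place WR@(4,2)
Op 2: remove (4,2)
Op 3: place WR@(1,4)
Op 4: remove (1,4)
Op 5: place BR@(0,3)
Op 6: place BK@(2,4)
Per-piece attacks for W:
Union (0 distinct): (none)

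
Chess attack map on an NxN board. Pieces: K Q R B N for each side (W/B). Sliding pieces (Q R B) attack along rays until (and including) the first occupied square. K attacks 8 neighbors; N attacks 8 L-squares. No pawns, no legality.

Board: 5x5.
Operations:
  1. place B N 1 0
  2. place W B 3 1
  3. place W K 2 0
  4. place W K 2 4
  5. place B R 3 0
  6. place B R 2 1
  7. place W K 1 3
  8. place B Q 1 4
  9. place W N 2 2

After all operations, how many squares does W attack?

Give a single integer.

Answer: 22

Derivation:
Op 1: place BN@(1,0)
Op 2: place WB@(3,1)
Op 3: place WK@(2,0)
Op 4: place WK@(2,4)
Op 5: place BR@(3,0)
Op 6: place BR@(2,1)
Op 7: place WK@(1,3)
Op 8: place BQ@(1,4)
Op 9: place WN@(2,2)
Per-piece attacks for W:
  WK@(1,3): attacks (1,4) (1,2) (2,3) (0,3) (2,4) (2,2) (0,4) (0,2)
  WK@(2,0): attacks (2,1) (3,0) (1,0) (3,1) (1,1)
  WN@(2,2): attacks (3,4) (4,3) (1,4) (0,3) (3,0) (4,1) (1,0) (0,1)
  WK@(2,4): attacks (2,3) (3,4) (1,4) (3,3) (1,3)
  WB@(3,1): attacks (4,2) (4,0) (2,2) (2,0) [ray(-1,1) blocked at (2,2); ray(-1,-1) blocked at (2,0)]
Union (22 distinct): (0,1) (0,2) (0,3) (0,4) (1,0) (1,1) (1,2) (1,3) (1,4) (2,0) (2,1) (2,2) (2,3) (2,4) (3,0) (3,1) (3,3) (3,4) (4,0) (4,1) (4,2) (4,3)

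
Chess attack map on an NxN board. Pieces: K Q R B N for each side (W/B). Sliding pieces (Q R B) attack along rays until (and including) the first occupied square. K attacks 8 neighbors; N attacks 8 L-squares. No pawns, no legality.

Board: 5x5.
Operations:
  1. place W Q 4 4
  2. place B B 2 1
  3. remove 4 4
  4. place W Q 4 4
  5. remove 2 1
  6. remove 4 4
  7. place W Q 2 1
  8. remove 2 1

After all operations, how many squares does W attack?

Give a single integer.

Op 1: place WQ@(4,4)
Op 2: place BB@(2,1)
Op 3: remove (4,4)
Op 4: place WQ@(4,4)
Op 5: remove (2,1)
Op 6: remove (4,4)
Op 7: place WQ@(2,1)
Op 8: remove (2,1)
Per-piece attacks for W:
Union (0 distinct): (none)

Answer: 0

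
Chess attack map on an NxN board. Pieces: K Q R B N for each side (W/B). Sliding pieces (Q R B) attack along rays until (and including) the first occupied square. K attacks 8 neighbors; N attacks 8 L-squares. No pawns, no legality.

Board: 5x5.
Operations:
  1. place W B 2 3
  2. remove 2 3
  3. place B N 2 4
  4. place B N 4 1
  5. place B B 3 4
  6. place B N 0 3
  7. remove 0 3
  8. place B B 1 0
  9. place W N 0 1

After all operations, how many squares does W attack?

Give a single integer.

Op 1: place WB@(2,3)
Op 2: remove (2,3)
Op 3: place BN@(2,4)
Op 4: place BN@(4,1)
Op 5: place BB@(3,4)
Op 6: place BN@(0,3)
Op 7: remove (0,3)
Op 8: place BB@(1,0)
Op 9: place WN@(0,1)
Per-piece attacks for W:
  WN@(0,1): attacks (1,3) (2,2) (2,0)
Union (3 distinct): (1,3) (2,0) (2,2)

Answer: 3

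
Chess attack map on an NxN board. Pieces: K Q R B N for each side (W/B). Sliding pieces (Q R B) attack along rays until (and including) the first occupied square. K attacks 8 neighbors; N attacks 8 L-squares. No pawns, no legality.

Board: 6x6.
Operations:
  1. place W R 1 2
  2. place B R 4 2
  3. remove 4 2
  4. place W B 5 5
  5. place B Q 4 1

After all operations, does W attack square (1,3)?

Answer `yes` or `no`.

Answer: yes

Derivation:
Op 1: place WR@(1,2)
Op 2: place BR@(4,2)
Op 3: remove (4,2)
Op 4: place WB@(5,5)
Op 5: place BQ@(4,1)
Per-piece attacks for W:
  WR@(1,2): attacks (1,3) (1,4) (1,5) (1,1) (1,0) (2,2) (3,2) (4,2) (5,2) (0,2)
  WB@(5,5): attacks (4,4) (3,3) (2,2) (1,1) (0,0)
W attacks (1,3): yes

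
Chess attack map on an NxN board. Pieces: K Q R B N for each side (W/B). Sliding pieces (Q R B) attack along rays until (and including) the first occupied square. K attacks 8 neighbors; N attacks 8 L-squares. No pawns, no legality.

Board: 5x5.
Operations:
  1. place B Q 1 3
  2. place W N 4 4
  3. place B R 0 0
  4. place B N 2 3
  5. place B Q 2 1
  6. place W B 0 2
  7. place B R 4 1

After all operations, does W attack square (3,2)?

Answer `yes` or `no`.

Op 1: place BQ@(1,3)
Op 2: place WN@(4,4)
Op 3: place BR@(0,0)
Op 4: place BN@(2,3)
Op 5: place BQ@(2,1)
Op 6: place WB@(0,2)
Op 7: place BR@(4,1)
Per-piece attacks for W:
  WB@(0,2): attacks (1,3) (1,1) (2,0) [ray(1,1) blocked at (1,3)]
  WN@(4,4): attacks (3,2) (2,3)
W attacks (3,2): yes

Answer: yes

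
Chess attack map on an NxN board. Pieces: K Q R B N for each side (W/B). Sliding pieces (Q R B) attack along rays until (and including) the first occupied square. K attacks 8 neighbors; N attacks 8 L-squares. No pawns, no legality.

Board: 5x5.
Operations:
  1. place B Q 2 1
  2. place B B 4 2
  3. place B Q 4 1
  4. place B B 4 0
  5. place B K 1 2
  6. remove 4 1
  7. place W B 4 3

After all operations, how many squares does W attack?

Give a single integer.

Answer: 3

Derivation:
Op 1: place BQ@(2,1)
Op 2: place BB@(4,2)
Op 3: place BQ@(4,1)
Op 4: place BB@(4,0)
Op 5: place BK@(1,2)
Op 6: remove (4,1)
Op 7: place WB@(4,3)
Per-piece attacks for W:
  WB@(4,3): attacks (3,4) (3,2) (2,1) [ray(-1,-1) blocked at (2,1)]
Union (3 distinct): (2,1) (3,2) (3,4)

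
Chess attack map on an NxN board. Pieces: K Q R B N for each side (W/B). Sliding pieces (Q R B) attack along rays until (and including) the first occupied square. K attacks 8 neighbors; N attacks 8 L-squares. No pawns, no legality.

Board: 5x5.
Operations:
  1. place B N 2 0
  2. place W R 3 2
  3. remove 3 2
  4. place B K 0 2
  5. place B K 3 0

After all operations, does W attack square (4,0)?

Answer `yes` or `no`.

Answer: no

Derivation:
Op 1: place BN@(2,0)
Op 2: place WR@(3,2)
Op 3: remove (3,2)
Op 4: place BK@(0,2)
Op 5: place BK@(3,0)
Per-piece attacks for W:
W attacks (4,0): no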